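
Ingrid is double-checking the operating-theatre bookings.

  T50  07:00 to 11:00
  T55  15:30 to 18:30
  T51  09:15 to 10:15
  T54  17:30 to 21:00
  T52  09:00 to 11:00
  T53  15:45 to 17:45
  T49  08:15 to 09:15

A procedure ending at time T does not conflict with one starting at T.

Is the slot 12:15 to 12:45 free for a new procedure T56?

Yes — the slot is free

T50: ends 11:00 at or before T56 starts 12:15 → clear.
T49: ends 09:15 at or before T56 starts 12:15 → clear.
T52: ends 11:00 at or before T56 starts 12:15 → clear.
T51: ends 10:15 at or before T56 starts 12:15 → clear.
T55: starts 15:30 at or after T56 ends 12:45 → clear.
T53: starts 15:45 at or after T56 ends 12:45 → clear.
T54: starts 17:30 at or after T56 ends 12:45 → clear.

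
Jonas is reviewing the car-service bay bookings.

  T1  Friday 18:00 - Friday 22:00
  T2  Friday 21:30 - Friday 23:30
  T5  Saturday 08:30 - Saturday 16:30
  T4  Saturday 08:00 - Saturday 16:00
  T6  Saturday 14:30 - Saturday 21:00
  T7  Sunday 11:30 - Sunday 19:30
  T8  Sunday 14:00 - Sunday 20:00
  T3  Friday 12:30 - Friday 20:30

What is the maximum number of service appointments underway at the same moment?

3

Walk through starts and ends in time order (an end at T is processed before a start at T):
Friday 12:30 start T3 → 1
Friday 18:00 start T1 → 2
Friday 20:30 end T3 → 1
Friday 21:30 start T2 → 2
Friday 22:00 end T1 → 1
Friday 23:30 end T2 → 0
Saturday 08:00 start T4 → 1
Saturday 08:30 start T5 → 2
Saturday 14:30 start T6 → 3
Saturday 16:00 end T4 → 2
Saturday 16:30 end T5 → 1
Saturday 21:00 end T6 → 0
Sunday 11:30 start T7 → 1
Sunday 14:00 start T8 → 2
Sunday 19:30 end T7 → 1
Sunday 20:00 end T8 → 0
Peak is 3, at Saturday 14:30 (T4, T5, T6).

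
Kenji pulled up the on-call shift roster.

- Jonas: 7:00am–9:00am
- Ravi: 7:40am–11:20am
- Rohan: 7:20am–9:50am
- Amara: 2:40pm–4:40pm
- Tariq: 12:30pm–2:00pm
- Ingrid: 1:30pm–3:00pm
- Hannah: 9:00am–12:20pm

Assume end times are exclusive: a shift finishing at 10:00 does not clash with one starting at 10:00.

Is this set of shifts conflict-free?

Sorted by start: Jonas, Rohan, Ravi, Hannah, Tariq, Ingrid, Amara.
Rohan starts before Jonas ends → Jonas and Rohan overlap.
That's a conflict, so the schedule is not conflict-free.

No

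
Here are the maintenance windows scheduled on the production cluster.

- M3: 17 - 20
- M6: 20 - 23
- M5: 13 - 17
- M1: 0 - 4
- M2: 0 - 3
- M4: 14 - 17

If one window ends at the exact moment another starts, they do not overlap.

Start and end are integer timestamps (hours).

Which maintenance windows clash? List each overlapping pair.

Two intervals overlap when each starts before the other ends.
Sorted by start: M1, M2, M5, M4, M3, M6.
M2 starts before M1 ends → M1 and M2 overlap.
M5 starts after M1 ends — done with M1.
M5 starts after M2 ends — done with M2.
M4 starts before M5 ends → M5 and M4 overlap.
M3 starts exactly when M5 ends (back-to-back, no overlap) — done with M5.
M3 starts exactly when M4 ends (back-to-back, no overlap) — done with M4.
M6 starts exactly when M3 ends (back-to-back, no overlap).

M1 & M2, M4 & M5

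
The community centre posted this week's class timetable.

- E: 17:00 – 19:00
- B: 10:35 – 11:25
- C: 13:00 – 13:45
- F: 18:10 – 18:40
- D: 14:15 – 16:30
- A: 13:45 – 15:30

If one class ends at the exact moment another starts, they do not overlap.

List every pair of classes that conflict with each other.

Sorted by start: B, C, A, D, E, F.
C starts after B ends, so B has no further overlaps.
A starts exactly when C ends (back-to-back, no overlap), so C has no further overlaps.
D starts before A ends → A and D overlap.
E starts after A ends, so A has no further overlaps.
E starts after D ends, so D has no further overlaps.
F starts before E ends → E and F overlap.

A & D, E & F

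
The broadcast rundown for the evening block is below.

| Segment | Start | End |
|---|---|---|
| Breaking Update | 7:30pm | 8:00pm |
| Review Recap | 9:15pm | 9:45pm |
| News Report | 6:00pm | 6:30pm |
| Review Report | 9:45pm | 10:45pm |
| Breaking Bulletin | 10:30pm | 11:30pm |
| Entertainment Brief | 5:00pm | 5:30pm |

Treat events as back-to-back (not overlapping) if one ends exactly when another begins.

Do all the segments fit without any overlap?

No

Sorted by start: Entertainment Brief, News Report, Breaking Update, Review Recap, Review Report, Breaking Bulletin.
News Report starts after Entertainment Brief ends, so nothing later overlaps Entertainment Brief either.
Breaking Update starts after News Report ends, so nothing later overlaps News Report either.
Review Recap starts after Breaking Update ends, so nothing later overlaps Breaking Update either.
Review Report starts exactly when Review Recap ends (back-to-back, no overlap), so nothing later overlaps Review Recap either.
Breaking Bulletin starts before Review Report ends → Review Report and Breaking Bulletin overlap.
That's a conflict, so the schedule is not conflict-free.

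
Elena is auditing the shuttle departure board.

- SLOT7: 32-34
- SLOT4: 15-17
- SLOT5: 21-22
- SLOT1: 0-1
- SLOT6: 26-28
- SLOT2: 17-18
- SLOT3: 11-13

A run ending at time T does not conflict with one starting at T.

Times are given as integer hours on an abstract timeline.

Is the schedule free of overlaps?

Yes

Check each pair: they overlap iff neither finishes before the other starts.
Sorted by start: SLOT1, SLOT3, SLOT4, SLOT2, SLOT5, SLOT6, SLOT7.
SLOT3 starts after SLOT1 ends; SLOT1 is clear from here.
SLOT4 starts after SLOT3 ends; SLOT3 is clear from here.
SLOT2 starts exactly when SLOT4 ends (back-to-back, no overlap); SLOT4 is clear from here.
SLOT5 starts after SLOT2 ends; SLOT2 is clear from here.
SLOT6 starts after SLOT5 ends; SLOT5 is clear from here.
SLOT7 starts after SLOT6 ends.
Every pair is clear; the schedule has no overlaps.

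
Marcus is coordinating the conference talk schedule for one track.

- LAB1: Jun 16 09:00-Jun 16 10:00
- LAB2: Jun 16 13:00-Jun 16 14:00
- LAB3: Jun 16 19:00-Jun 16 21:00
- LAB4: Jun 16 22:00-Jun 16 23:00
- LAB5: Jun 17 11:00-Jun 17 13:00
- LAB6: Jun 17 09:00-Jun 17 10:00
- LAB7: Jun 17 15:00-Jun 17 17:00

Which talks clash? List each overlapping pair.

Sorted by start: LAB1, LAB2, LAB3, LAB4, LAB6, LAB5, LAB7.
LAB2 starts after LAB1 ends, so LAB1 has no further overlaps.
LAB3 starts after LAB2 ends, so LAB2 has no further overlaps.
LAB4 starts after LAB3 ends, so LAB3 has no further overlaps.
LAB6 starts after LAB4 ends, so LAB4 has no further overlaps.
LAB5 starts after LAB6 ends, so LAB6 has no further overlaps.
LAB7 starts after LAB5 ends.

none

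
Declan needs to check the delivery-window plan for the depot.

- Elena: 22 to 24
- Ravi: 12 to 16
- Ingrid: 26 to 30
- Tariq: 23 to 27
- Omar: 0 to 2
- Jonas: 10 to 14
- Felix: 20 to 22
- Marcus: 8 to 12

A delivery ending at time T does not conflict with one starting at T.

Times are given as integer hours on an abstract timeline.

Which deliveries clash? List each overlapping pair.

Elena & Tariq, Ingrid & Tariq, Jonas & Marcus, Jonas & Ravi

Sorted by start: Omar, Marcus, Jonas, Ravi, Felix, Elena, Tariq, Ingrid.
Marcus starts after Omar ends — done with Omar.
Jonas starts before Marcus ends → Marcus and Jonas overlap.
Ravi starts exactly when Marcus ends (back-to-back, no overlap) — done with Marcus.
Ravi starts before Jonas ends → Jonas and Ravi overlap.
Felix starts after Jonas ends — done with Jonas.
Felix starts after Ravi ends — done with Ravi.
Elena starts exactly when Felix ends (back-to-back, no overlap) — done with Felix.
Tariq starts before Elena ends → Elena and Tariq overlap.
Ingrid starts after Elena ends.
Ingrid starts before Tariq ends → Tariq and Ingrid overlap.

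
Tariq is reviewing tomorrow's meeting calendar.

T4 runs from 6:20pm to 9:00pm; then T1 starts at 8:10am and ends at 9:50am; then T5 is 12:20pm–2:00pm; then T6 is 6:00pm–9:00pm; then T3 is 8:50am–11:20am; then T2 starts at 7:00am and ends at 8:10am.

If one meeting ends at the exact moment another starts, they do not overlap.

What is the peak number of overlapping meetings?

2

Walk through starts and ends in time order (an end at T is processed before a start at T):
7:00am start T2 → 1
8:10am end T2 → 0
8:10am start T1 → 1
8:50am start T3 → 2
9:50am end T1 → 1
11:20am end T3 → 0
12:20pm start T5 → 1
2:00pm end T5 → 0
6:00pm start T6 → 1
6:20pm start T4 → 2
9:00pm end T4 → 1
9:00pm end T6 → 0
Peak is 2, at 8:50am (T1, T3).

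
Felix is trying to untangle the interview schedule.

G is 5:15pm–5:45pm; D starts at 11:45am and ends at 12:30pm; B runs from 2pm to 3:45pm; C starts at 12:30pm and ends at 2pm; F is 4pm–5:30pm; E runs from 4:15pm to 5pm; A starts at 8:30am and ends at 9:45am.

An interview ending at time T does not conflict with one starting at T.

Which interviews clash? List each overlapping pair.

Sorted by start: A, D, C, B, F, E, G.
D starts after A ends, so A has no further overlaps.
C starts exactly when D ends (back-to-back, no overlap), so D has no further overlaps.
B starts exactly when C ends (back-to-back, no overlap), so C has no further overlaps.
F starts after B ends, so B has no further overlaps.
E starts before F ends → F and E overlap.
G starts before F ends → F and G overlap.
G starts after E ends.

E & F, F & G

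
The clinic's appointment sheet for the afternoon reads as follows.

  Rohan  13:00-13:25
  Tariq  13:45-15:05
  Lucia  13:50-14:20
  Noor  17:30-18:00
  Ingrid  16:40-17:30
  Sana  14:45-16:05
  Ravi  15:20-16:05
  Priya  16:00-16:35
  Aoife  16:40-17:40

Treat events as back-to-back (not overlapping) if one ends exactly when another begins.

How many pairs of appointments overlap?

7

Check each pair: they overlap iff neither finishes before the other starts.
Sorted by start: Rohan, Tariq, Lucia, Sana, Ravi, Priya, Ingrid, Aoife, Noor.
Tariq starts after Rohan ends; Rohan is clear from here.
Lucia starts before Tariq ends → Tariq and Lucia overlap.
Sana starts before Tariq ends → Tariq and Sana overlap.
Ravi starts after Tariq ends; Tariq is clear from here.
Sana starts after Lucia ends; Lucia is clear from here.
Ravi starts before Sana ends → Sana and Ravi overlap.
Priya starts before Sana ends → Sana and Priya overlap.
Ingrid starts after Sana ends; Sana is clear from here.
Priya starts before Ravi ends → Ravi and Priya overlap.
Ingrid starts after Ravi ends; Ravi is clear from here.
Ingrid starts after Priya ends; Priya is clear from here.
Aoife starts before Ingrid ends → Ingrid and Aoife overlap.
Noor starts exactly when Ingrid ends (back-to-back, no overlap).
Noor starts before Aoife ends → Aoife and Noor overlap.
Overlapping pairs: Aoife & Ingrid, Aoife & Noor, Lucia & Tariq, Priya & Ravi, Priya & Sana, Ravi & Sana, Sana & Tariq — 7 in total.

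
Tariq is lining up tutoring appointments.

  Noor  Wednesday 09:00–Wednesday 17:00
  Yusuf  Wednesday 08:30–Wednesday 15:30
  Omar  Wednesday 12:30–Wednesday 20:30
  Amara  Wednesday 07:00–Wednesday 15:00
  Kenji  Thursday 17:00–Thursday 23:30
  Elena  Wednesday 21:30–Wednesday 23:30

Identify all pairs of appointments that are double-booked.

Two intervals overlap when each starts before the other ends.
Sorted by start: Amara, Yusuf, Noor, Omar, Elena, Kenji.
Yusuf starts before Amara ends → Amara and Yusuf overlap.
Noor starts before Amara ends → Amara and Noor overlap.
Omar starts before Amara ends → Amara and Omar overlap.
Elena starts after Amara ends, so nothing later overlaps Amara either.
Noor starts before Yusuf ends → Yusuf and Noor overlap.
Omar starts before Yusuf ends → Yusuf and Omar overlap.
Elena starts after Yusuf ends, so nothing later overlaps Yusuf either.
Omar starts before Noor ends → Noor and Omar overlap.
Elena starts after Noor ends, so nothing later overlaps Noor either.
Elena starts after Omar ends, so nothing later overlaps Omar either.
Kenji starts after Elena ends.

Amara & Noor, Amara & Omar, Amara & Yusuf, Noor & Omar, Noor & Yusuf, Omar & Yusuf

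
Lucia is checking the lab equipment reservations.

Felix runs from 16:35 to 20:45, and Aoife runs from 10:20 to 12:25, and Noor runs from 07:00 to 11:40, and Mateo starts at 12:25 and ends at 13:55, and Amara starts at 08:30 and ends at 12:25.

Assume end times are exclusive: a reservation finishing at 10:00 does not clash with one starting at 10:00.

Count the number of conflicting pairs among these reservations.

3

Check each pair: they overlap iff neither finishes before the other starts.
Sorted by start: Noor, Amara, Aoife, Mateo, Felix.
Amara starts before Noor ends → Noor and Amara overlap.
Aoife starts before Noor ends → Noor and Aoife overlap.
Mateo starts after Noor ends, so Noor has no further overlaps.
Aoife starts before Amara ends → Amara and Aoife overlap.
Mateo starts exactly when Amara ends (back-to-back, no overlap), so Amara has no further overlaps.
Mateo starts exactly when Aoife ends (back-to-back, no overlap), so Aoife has no further overlaps.
Felix starts after Mateo ends.
Overlapping pairs: Amara & Aoife, Amara & Noor, Aoife & Noor — 3 in total.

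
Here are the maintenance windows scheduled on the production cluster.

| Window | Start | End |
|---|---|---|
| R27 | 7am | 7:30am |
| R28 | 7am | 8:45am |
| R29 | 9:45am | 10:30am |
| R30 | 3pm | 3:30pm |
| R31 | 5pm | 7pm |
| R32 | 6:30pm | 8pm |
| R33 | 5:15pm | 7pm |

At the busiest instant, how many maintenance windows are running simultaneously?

Sweep the timeline, counting +1 at each start and −1 at each end (ends before starts at a tie):
7am start R27 → 1
7am start R28 → 2
7:30am end R27 → 1
8:45am end R28 → 0
9:45am start R29 → 1
10:30am end R29 → 0
3pm start R30 → 1
3:30pm end R30 → 0
5pm start R31 → 1
5:15pm start R33 → 2
6:30pm start R32 → 3
7pm end R31 → 2
7pm end R33 → 1
8pm end R32 → 0
Peak is 3, at 6:30pm (R31, R32, R33).

3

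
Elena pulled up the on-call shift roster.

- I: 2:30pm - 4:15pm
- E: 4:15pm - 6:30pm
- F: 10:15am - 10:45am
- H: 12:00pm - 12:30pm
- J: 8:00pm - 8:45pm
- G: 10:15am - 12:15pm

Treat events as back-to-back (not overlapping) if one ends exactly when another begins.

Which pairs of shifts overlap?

Sorted by start: F, G, H, I, E, J.
G starts before F ends → F and G overlap.
H starts after F ends — done with F.
H starts before G ends → G and H overlap.
I starts after G ends — done with G.
I starts after H ends — done with H.
E starts exactly when I ends (back-to-back, no overlap) — done with I.
J starts after E ends.

F & G, G & H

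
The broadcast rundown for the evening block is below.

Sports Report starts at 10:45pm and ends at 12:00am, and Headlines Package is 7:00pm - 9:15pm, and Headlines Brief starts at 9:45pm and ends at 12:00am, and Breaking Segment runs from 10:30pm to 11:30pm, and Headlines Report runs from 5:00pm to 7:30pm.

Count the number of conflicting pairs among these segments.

4

Two intervals overlap when each starts before the other ends.
Sorted by start: Headlines Report, Headlines Package, Headlines Brief, Breaking Segment, Sports Report.
Headlines Package starts before Headlines Report ends → Headlines Report and Headlines Package overlap.
Headlines Brief starts after Headlines Report ends; Headlines Report is clear from here.
Headlines Brief starts after Headlines Package ends; Headlines Package is clear from here.
Breaking Segment starts before Headlines Brief ends → Headlines Brief and Breaking Segment overlap.
Sports Report starts before Headlines Brief ends → Headlines Brief and Sports Report overlap.
Sports Report starts before Breaking Segment ends → Breaking Segment and Sports Report overlap.
Overlapping pairs: Breaking Segment & Headlines Brief, Breaking Segment & Sports Report, Headlines Brief & Sports Report, Headlines Package & Headlines Report — 4 in total.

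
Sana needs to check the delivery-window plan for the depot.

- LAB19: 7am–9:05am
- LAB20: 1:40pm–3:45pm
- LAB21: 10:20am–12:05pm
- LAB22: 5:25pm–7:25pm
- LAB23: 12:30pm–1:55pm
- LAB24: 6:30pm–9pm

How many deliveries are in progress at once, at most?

2

Sort all start/end points and keep a running count:
7am start LAB19 → 1
9:05am end LAB19 → 0
10:20am start LAB21 → 1
12:05pm end LAB21 → 0
12:30pm start LAB23 → 1
1:40pm start LAB20 → 2
1:55pm end LAB23 → 1
3:45pm end LAB20 → 0
5:25pm start LAB22 → 1
6:30pm start LAB24 → 2
7:25pm end LAB22 → 1
9pm end LAB24 → 0
Peak is 2, at 1:40pm (LAB20, LAB23).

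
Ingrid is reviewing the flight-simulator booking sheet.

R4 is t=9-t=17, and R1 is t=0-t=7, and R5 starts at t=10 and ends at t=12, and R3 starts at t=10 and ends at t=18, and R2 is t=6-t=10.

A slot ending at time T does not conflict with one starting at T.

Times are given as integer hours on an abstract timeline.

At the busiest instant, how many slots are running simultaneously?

Sort all start/end points and keep a running count:
t=0 start R1 → 1
t=6 start R2 → 2
t=7 end R1 → 1
t=9 start R4 → 2
t=10 end R2 → 1
t=10 start R3 → 2
t=10 start R5 → 3
t=12 end R5 → 2
t=17 end R4 → 1
t=18 end R3 → 0
Peak is 3, at t=10 (R3, R4, R5).

3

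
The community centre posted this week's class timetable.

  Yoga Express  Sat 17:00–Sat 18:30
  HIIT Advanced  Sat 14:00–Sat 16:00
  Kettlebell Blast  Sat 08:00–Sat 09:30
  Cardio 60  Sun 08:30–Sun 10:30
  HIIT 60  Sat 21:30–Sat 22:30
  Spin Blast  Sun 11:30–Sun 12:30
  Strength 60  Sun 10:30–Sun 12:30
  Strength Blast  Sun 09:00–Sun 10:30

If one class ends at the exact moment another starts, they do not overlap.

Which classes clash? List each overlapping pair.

Cardio 60 & Strength Blast, Spin Blast & Strength 60

Sorted by start: Kettlebell Blast, HIIT Advanced, Yoga Express, HIIT 60, Cardio 60, Strength Blast, Strength 60, Spin Blast.
HIIT Advanced starts after Kettlebell Blast ends — done with Kettlebell Blast.
Yoga Express starts after HIIT Advanced ends — done with HIIT Advanced.
HIIT 60 starts after Yoga Express ends — done with Yoga Express.
Cardio 60 starts after HIIT 60 ends — done with HIIT 60.
Strength Blast starts before Cardio 60 ends → Cardio 60 and Strength Blast overlap.
Strength 60 starts exactly when Cardio 60 ends (back-to-back, no overlap) — done with Cardio 60.
Strength 60 starts exactly when Strength Blast ends (back-to-back, no overlap) — done with Strength Blast.
Spin Blast starts before Strength 60 ends → Strength 60 and Spin Blast overlap.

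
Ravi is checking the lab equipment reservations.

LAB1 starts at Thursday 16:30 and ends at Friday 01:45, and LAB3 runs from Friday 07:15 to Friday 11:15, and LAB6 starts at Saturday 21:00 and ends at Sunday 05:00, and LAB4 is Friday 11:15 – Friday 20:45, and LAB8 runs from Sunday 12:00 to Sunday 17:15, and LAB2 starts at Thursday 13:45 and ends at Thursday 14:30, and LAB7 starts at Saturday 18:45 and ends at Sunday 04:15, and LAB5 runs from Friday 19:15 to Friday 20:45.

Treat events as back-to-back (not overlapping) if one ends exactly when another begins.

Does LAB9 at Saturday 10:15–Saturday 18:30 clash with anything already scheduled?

LAB2: ends Thursday 14:30 at or before LAB9 starts Saturday 10:15 → clear.
LAB1: ends Friday 01:45 at or before LAB9 starts Saturday 10:15 → clear.
LAB3: ends Friday 11:15 at or before LAB9 starts Saturday 10:15 → clear.
LAB4: ends Friday 20:45 at or before LAB9 starts Saturday 10:15 → clear.
LAB5: ends Friday 20:45 at or before LAB9 starts Saturday 10:15 → clear.
LAB7: starts Saturday 18:45 at or after LAB9 ends Saturday 18:30 → clear.
LAB6: starts Saturday 21:00 at or after LAB9 ends Saturday 18:30 → clear.
LAB8: starts Sunday 12:00 at or after LAB9 ends Saturday 18:30 → clear.

No — it doesn't clash with anything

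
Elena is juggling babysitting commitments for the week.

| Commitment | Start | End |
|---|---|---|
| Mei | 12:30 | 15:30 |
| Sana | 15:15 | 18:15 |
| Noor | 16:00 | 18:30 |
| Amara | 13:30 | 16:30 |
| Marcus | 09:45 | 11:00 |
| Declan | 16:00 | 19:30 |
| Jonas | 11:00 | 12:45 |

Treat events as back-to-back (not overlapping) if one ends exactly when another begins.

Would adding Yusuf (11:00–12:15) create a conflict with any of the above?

Yes — it overlaps Jonas

Marcus: ends 11:00 at or before Yusuf starts 11:00 → clear.
Jonas: starts 11:00 before Yusuf ends 12:15, and ends 12:45 after Yusuf starts 11:00 → overlap.
Mei: starts 12:30 at or after Yusuf ends 12:15 → clear.
Amara: starts 13:30 at or after Yusuf ends 12:15 → clear.
Sana: starts 15:15 at or after Yusuf ends 12:15 → clear.
Declan: starts 16:00 at or after Yusuf ends 12:15 → clear.
Noor: starts 16:00 at or after Yusuf ends 12:15 → clear.
Yusuf overlaps Jonas.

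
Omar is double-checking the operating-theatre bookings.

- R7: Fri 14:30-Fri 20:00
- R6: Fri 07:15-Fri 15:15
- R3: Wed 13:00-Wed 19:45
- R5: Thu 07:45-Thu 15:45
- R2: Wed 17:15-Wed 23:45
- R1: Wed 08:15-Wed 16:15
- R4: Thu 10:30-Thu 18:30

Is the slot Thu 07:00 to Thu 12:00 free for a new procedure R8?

No — it overlaps R4, R5

R1: ends Wed 16:15 at or before R8 starts Thu 07:00 → clear.
R3: ends Wed 19:45 at or before R8 starts Thu 07:00 → clear.
R2: ends Wed 23:45 at or before R8 starts Thu 07:00 → clear.
R5: starts Thu 07:45 before R8 ends Thu 12:00, and ends Thu 15:45 after R8 starts Thu 07:00 → overlap.
R4: starts Thu 10:30 before R8 ends Thu 12:00, and ends Thu 18:30 after R8 starts Thu 07:00 → overlap.
R6: starts Fri 07:15 at or after R8 ends Thu 12:00 → clear.
R7: starts Fri 14:30 at or after R8 ends Thu 12:00 → clear.
R8 overlaps R4, R5.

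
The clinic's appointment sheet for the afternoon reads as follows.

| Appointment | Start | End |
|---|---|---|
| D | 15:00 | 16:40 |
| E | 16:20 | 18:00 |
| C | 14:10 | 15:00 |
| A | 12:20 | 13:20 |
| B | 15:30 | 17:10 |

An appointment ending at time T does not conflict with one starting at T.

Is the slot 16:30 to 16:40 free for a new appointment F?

No — it overlaps B, D, E

A: ends 13:20 at or before F starts 16:30 → clear.
C: ends 15:00 at or before F starts 16:30 → clear.
D: starts 15:00 before F ends 16:40, and ends 16:40 after F starts 16:30 → overlap.
B: starts 15:30 before F ends 16:40, and ends 17:10 after F starts 16:30 → overlap.
E: starts 16:20 before F ends 16:40, and ends 18:00 after F starts 16:30 → overlap.
F overlaps B, D, E.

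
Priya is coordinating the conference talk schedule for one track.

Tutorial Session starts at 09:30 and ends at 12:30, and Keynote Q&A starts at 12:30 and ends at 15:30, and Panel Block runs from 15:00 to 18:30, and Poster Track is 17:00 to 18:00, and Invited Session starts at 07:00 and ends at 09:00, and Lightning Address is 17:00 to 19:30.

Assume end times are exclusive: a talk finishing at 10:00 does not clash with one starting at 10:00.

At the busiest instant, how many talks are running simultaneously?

3

Walk through starts and ends in time order (an end at T is processed before a start at T):
07:00 start Invited Session → 1
09:00 end Invited Session → 0
09:30 start Tutorial Session → 1
12:30 end Tutorial Session → 0
12:30 start Keynote Q&A → 1
15:00 start Panel Block → 2
15:30 end Keynote Q&A → 1
17:00 start Lightning Address → 2
17:00 start Poster Track → 3
18:00 end Poster Track → 2
18:30 end Panel Block → 1
19:30 end Lightning Address → 0
Peak is 3, at 17:00 (Lightning Address, Panel Block, Poster Track).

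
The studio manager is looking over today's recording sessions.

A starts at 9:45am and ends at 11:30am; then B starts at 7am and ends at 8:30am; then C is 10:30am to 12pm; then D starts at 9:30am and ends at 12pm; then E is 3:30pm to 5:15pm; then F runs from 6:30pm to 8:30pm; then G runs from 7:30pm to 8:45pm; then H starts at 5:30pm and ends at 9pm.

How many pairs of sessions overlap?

6

Sorted by start: B, D, A, C, E, H, F, G.
D starts after B ends — done with B.
A starts before D ends → D and A overlap.
C starts before D ends → D and C overlap.
E starts after D ends — done with D.
C starts before A ends → A and C overlap.
E starts after A ends — done with A.
E starts after C ends — done with C.
H starts after E ends — done with E.
F starts before H ends → H and F overlap.
G starts before H ends → H and G overlap.
G starts before F ends → F and G overlap.
Overlapping pairs: A & C, A & D, C & D, F & G, F & H, G & H — 6 in total.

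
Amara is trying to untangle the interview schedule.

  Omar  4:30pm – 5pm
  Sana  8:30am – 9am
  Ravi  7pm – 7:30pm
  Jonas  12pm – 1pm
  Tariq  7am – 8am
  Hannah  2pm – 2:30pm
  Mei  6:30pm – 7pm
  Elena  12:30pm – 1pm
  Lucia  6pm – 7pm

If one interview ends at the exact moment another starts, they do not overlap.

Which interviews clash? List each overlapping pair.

Elena & Jonas, Lucia & Mei

Sorted by start: Tariq, Sana, Jonas, Elena, Hannah, Omar, Lucia, Mei, Ravi.
Sana starts after Tariq ends, so nothing later overlaps Tariq either.
Jonas starts after Sana ends, so nothing later overlaps Sana either.
Elena starts before Jonas ends → Jonas and Elena overlap.
Hannah starts after Jonas ends, so nothing later overlaps Jonas either.
Hannah starts after Elena ends, so nothing later overlaps Elena either.
Omar starts after Hannah ends, so nothing later overlaps Hannah either.
Lucia starts after Omar ends, so nothing later overlaps Omar either.
Mei starts before Lucia ends → Lucia and Mei overlap.
Ravi starts exactly when Lucia ends (back-to-back, no overlap).
Ravi starts exactly when Mei ends (back-to-back, no overlap).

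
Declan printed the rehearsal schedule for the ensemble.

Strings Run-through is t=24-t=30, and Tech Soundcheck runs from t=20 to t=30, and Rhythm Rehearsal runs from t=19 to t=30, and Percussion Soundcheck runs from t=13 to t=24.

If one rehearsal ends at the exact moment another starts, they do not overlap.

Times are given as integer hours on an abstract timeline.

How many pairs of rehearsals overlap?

Check each pair: they overlap iff neither finishes before the other starts.
Sorted by start: Percussion Soundcheck, Rhythm Rehearsal, Tech Soundcheck, Strings Run-through.
Rhythm Rehearsal starts before Percussion Soundcheck ends → Percussion Soundcheck and Rhythm Rehearsal overlap.
Tech Soundcheck starts before Percussion Soundcheck ends → Percussion Soundcheck and Tech Soundcheck overlap.
Strings Run-through starts exactly when Percussion Soundcheck ends (back-to-back, no overlap).
Tech Soundcheck starts before Rhythm Rehearsal ends → Rhythm Rehearsal and Tech Soundcheck overlap.
Strings Run-through starts before Rhythm Rehearsal ends → Rhythm Rehearsal and Strings Run-through overlap.
Strings Run-through starts before Tech Soundcheck ends → Tech Soundcheck and Strings Run-through overlap.
Overlapping pairs: Percussion Soundcheck & Rhythm Rehearsal, Percussion Soundcheck & Tech Soundcheck, Rhythm Rehearsal & Strings Run-through, Rhythm Rehearsal & Tech Soundcheck, Strings Run-through & Tech Soundcheck — 5 in total.

5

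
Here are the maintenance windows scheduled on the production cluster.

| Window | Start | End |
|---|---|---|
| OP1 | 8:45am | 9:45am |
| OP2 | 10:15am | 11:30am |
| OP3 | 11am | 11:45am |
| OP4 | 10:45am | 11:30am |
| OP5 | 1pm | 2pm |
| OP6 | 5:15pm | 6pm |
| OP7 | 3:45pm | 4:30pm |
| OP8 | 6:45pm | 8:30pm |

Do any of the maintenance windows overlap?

Check each pair: they overlap iff neither finishes before the other starts.
Sorted by start: OP1, OP2, OP4, OP3, OP5, OP7, OP6, OP8.
OP2 starts after OP1 ends; OP1 is clear from here.
OP4 starts before OP2 ends → OP2 and OP4 overlap.
That's a conflict, so the schedule is not conflict-free.

Yes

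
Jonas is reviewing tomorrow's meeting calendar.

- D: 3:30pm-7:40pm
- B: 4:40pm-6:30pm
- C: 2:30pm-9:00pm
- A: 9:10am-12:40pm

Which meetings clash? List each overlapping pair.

Sorted by start: A, C, D, B.
C starts after A ends, so A has no further overlaps.
D starts before C ends → C and D overlap.
B starts before C ends → C and B overlap.
B starts before D ends → D and B overlap.

B & C, B & D, C & D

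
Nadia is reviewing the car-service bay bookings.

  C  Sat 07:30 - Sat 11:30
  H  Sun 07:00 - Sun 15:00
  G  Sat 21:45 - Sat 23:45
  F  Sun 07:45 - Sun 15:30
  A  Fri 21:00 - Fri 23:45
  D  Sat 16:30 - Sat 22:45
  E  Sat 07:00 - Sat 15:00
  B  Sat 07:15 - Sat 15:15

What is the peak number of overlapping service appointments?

3

Sweep the timeline, counting +1 at each start and −1 at each end (ends before starts at a tie):
Fri 21:00 start A → 1
Fri 23:45 end A → 0
Sat 07:00 start E → 1
Sat 07:15 start B → 2
Sat 07:30 start C → 3
Sat 11:30 end C → 2
Sat 15:00 end E → 1
Sat 15:15 end B → 0
Sat 16:30 start D → 1
Sat 21:45 start G → 2
Sat 22:45 end D → 1
Sat 23:45 end G → 0
Sun 07:00 start H → 1
Sun 07:45 start F → 2
Sun 15:00 end H → 1
Sun 15:30 end F → 0
Peak is 3, at Sat 07:30 (B, C, E).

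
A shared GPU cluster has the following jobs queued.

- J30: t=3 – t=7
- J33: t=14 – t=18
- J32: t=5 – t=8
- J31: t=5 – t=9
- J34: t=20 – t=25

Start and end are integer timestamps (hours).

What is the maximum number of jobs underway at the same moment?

3

Walk through starts and ends in time order (an end at T is processed before a start at T):
t=3 start J30 → 1
t=5 start J31 → 2
t=5 start J32 → 3
t=7 end J30 → 2
t=8 end J32 → 1
t=9 end J31 → 0
t=14 start J33 → 1
t=18 end J33 → 0
t=20 start J34 → 1
t=25 end J34 → 0
Peak is 3, at t=5 (J30, J31, J32).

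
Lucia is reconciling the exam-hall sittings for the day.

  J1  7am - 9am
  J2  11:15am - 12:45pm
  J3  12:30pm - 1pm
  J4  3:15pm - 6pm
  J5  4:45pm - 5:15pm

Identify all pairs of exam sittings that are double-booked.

Sorted by start: J1, J2, J3, J4, J5.
J2 starts after J1 ends; J1 is clear from here.
J3 starts before J2 ends → J2 and J3 overlap.
J4 starts after J2 ends; J2 is clear from here.
J4 starts after J3 ends; J3 is clear from here.
J5 starts before J4 ends → J4 and J5 overlap.

J2 & J3, J4 & J5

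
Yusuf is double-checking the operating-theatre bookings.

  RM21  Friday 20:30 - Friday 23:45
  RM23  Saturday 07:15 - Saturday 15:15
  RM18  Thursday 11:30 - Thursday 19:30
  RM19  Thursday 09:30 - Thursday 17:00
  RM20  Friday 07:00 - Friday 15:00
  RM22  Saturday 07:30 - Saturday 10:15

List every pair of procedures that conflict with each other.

Sorted by start: RM19, RM18, RM20, RM21, RM23, RM22.
RM18 starts before RM19 ends → RM19 and RM18 overlap.
RM20 starts after RM19 ends — done with RM19.
RM20 starts after RM18 ends — done with RM18.
RM21 starts after RM20 ends — done with RM20.
RM23 starts after RM21 ends — done with RM21.
RM22 starts before RM23 ends → RM23 and RM22 overlap.

RM18 & RM19, RM22 & RM23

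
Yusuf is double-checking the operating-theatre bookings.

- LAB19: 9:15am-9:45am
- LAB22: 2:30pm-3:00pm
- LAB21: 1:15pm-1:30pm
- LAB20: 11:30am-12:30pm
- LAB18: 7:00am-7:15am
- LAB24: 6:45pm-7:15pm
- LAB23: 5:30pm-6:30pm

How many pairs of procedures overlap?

0

Two intervals overlap when each starts before the other ends.
Sorted by start: LAB18, LAB19, LAB20, LAB21, LAB22, LAB23, LAB24.
LAB19 starts after LAB18 ends; LAB18 is clear from here.
LAB20 starts after LAB19 ends; LAB19 is clear from here.
LAB21 starts after LAB20 ends; LAB20 is clear from here.
LAB22 starts after LAB21 ends; LAB21 is clear from here.
LAB23 starts after LAB22 ends; LAB22 is clear from here.
LAB24 starts after LAB23 ends.
No pair overlaps.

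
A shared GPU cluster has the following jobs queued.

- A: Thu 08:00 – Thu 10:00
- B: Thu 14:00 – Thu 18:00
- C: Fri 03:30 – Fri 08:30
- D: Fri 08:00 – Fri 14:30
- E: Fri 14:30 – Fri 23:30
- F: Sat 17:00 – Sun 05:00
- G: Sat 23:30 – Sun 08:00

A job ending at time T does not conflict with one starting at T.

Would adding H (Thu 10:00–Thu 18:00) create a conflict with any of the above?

A: ends Thu 10:00 at or before H starts Thu 10:00 → clear.
B: starts Thu 14:00 before H ends Thu 18:00, and ends Thu 18:00 after H starts Thu 10:00 → overlap.
C: starts Fri 03:30 at or after H ends Thu 18:00 → clear.
D: starts Fri 08:00 at or after H ends Thu 18:00 → clear.
E: starts Fri 14:30 at or after H ends Thu 18:00 → clear.
F: starts Sat 17:00 at or after H ends Thu 18:00 → clear.
G: starts Sat 23:30 at or after H ends Thu 18:00 → clear.
H overlaps B.

Yes — it overlaps B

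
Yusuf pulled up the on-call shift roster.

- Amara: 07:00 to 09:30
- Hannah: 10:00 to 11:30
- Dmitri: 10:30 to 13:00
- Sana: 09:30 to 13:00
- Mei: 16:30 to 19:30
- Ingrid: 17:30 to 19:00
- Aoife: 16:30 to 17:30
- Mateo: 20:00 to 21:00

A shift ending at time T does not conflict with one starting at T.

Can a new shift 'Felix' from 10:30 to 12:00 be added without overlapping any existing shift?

Amara: ends 09:30 at or before Felix starts 10:30 → clear.
Sana: starts 09:30 before Felix ends 12:00, and ends 13:00 after Felix starts 10:30 → overlap.
Hannah: starts 10:00 before Felix ends 12:00, and ends 11:30 after Felix starts 10:30 → overlap.
Dmitri: starts 10:30 before Felix ends 12:00, and ends 13:00 after Felix starts 10:30 → overlap.
Mei: starts 16:30 at or after Felix ends 12:00 → clear.
Aoife: starts 16:30 at or after Felix ends 12:00 → clear.
Ingrid: starts 17:30 at or after Felix ends 12:00 → clear.
Mateo: starts 20:00 at or after Felix ends 12:00 → clear.
Felix overlaps Hannah, Dmitri, Sana.

No — it overlaps Dmitri, Hannah, Sana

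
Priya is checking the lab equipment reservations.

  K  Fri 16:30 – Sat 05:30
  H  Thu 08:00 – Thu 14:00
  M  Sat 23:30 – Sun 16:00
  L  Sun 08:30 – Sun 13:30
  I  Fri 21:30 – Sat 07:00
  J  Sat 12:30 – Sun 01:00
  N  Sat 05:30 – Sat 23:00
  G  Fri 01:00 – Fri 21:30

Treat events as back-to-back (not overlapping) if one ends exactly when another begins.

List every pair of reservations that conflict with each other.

Two intervals overlap when each starts before the other ends.
Sorted by start: H, G, K, I, N, J, M, L.
G starts after H ends, so H has no further overlaps.
K starts before G ends → G and K overlap.
I starts exactly when G ends (back-to-back, no overlap), so G has no further overlaps.
I starts before K ends → K and I overlap.
N starts exactly when K ends (back-to-back, no overlap), so K has no further overlaps.
N starts before I ends → I and N overlap.
J starts after I ends, so I has no further overlaps.
J starts before N ends → N and J overlap.
M starts after N ends, so N has no further overlaps.
M starts before J ends → J and M overlap.
L starts after J ends.
L starts before M ends → M and L overlap.

G & K, I & K, I & N, J & M, J & N, L & M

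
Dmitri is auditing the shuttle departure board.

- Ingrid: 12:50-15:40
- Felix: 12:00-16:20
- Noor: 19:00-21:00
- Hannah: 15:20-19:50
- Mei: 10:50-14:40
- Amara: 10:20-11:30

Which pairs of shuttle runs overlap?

Sorted by start: Amara, Mei, Felix, Ingrid, Hannah, Noor.
Mei starts before Amara ends → Amara and Mei overlap.
Felix starts after Amara ends, so nothing later overlaps Amara either.
Felix starts before Mei ends → Mei and Felix overlap.
Ingrid starts before Mei ends → Mei and Ingrid overlap.
Hannah starts after Mei ends, so nothing later overlaps Mei either.
Ingrid starts before Felix ends → Felix and Ingrid overlap.
Hannah starts before Felix ends → Felix and Hannah overlap.
Noor starts after Felix ends.
Hannah starts before Ingrid ends → Ingrid and Hannah overlap.
Noor starts after Ingrid ends.
Noor starts before Hannah ends → Hannah and Noor overlap.

Amara & Mei, Felix & Hannah, Felix & Ingrid, Felix & Mei, Hannah & Ingrid, Hannah & Noor, Ingrid & Mei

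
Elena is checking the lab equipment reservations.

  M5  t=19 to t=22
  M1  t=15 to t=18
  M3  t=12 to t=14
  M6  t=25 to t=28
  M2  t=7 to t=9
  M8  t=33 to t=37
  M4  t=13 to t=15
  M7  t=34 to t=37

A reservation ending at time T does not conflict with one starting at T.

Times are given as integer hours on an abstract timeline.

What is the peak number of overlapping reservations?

Sweep the timeline, counting +1 at each start and −1 at each end (ends before starts at a tie):
t=7 start M2 → 1
t=9 end M2 → 0
t=12 start M3 → 1
t=13 start M4 → 2
t=14 end M3 → 1
t=15 end M4 → 0
t=15 start M1 → 1
t=18 end M1 → 0
t=19 start M5 → 1
t=22 end M5 → 0
t=25 start M6 → 1
t=28 end M6 → 0
t=33 start M8 → 1
t=34 start M7 → 2
t=37 end M7 → 1
t=37 end M8 → 0
Peak is 2, at t=13 (M3, M4).

2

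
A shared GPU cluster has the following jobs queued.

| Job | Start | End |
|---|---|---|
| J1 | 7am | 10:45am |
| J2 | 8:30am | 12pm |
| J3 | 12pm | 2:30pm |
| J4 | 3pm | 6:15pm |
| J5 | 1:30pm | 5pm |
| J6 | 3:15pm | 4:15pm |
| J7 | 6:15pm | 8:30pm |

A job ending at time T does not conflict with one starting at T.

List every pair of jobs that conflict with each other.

J1 & J2, J3 & J5, J4 & J5, J4 & J6, J5 & J6

Sorted by start: J1, J2, J3, J5, J4, J6, J7.
J2 starts before J1 ends → J1 and J2 overlap.
J3 starts after J1 ends, so nothing later overlaps J1 either.
J3 starts exactly when J2 ends (back-to-back, no overlap), so nothing later overlaps J2 either.
J5 starts before J3 ends → J3 and J5 overlap.
J4 starts after J3 ends, so nothing later overlaps J3 either.
J4 starts before J5 ends → J5 and J4 overlap.
J6 starts before J5 ends → J5 and J6 overlap.
J7 starts after J5 ends.
J6 starts before J4 ends → J4 and J6 overlap.
J7 starts exactly when J4 ends (back-to-back, no overlap).
J7 starts after J6 ends.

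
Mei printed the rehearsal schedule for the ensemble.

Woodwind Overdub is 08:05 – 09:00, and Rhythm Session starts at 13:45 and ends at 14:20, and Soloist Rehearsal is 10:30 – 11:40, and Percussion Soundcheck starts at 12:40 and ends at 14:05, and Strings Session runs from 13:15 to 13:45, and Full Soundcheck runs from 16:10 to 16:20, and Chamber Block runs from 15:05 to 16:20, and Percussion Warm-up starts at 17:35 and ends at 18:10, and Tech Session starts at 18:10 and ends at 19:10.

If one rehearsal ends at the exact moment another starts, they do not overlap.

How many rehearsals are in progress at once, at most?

2

Walk through starts and ends in time order (an end at T is processed before a start at T):
08:05 start Woodwind Overdub → 1
09:00 end Woodwind Overdub → 0
10:30 start Soloist Rehearsal → 1
11:40 end Soloist Rehearsal → 0
12:40 start Percussion Soundcheck → 1
13:15 start Strings Session → 2
13:45 end Strings Session → 1
13:45 start Rhythm Session → 2
14:05 end Percussion Soundcheck → 1
14:20 end Rhythm Session → 0
15:05 start Chamber Block → 1
16:10 start Full Soundcheck → 2
16:20 end Chamber Block → 1
16:20 end Full Soundcheck → 0
17:35 start Percussion Warm-up → 1
18:10 end Percussion Warm-up → 0
18:10 start Tech Session → 1
19:10 end Tech Session → 0
Peak is 2, at 13:15 (Percussion Soundcheck, Strings Session).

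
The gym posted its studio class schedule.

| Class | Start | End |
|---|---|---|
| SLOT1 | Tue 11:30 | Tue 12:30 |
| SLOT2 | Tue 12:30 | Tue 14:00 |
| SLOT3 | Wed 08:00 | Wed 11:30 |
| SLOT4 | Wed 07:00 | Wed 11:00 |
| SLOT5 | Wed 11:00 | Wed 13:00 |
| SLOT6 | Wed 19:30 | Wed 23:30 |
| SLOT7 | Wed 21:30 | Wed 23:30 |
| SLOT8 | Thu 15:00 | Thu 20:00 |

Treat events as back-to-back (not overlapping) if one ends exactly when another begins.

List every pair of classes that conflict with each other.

SLOT3 & SLOT4, SLOT3 & SLOT5, SLOT6 & SLOT7

Sorted by start: SLOT1, SLOT2, SLOT4, SLOT3, SLOT5, SLOT6, SLOT7, SLOT8.
SLOT2 starts exactly when SLOT1 ends (back-to-back, no overlap), so SLOT1 has no further overlaps.
SLOT4 starts after SLOT2 ends, so SLOT2 has no further overlaps.
SLOT3 starts before SLOT4 ends → SLOT4 and SLOT3 overlap.
SLOT5 starts exactly when SLOT4 ends (back-to-back, no overlap), so SLOT4 has no further overlaps.
SLOT5 starts before SLOT3 ends → SLOT3 and SLOT5 overlap.
SLOT6 starts after SLOT3 ends, so SLOT3 has no further overlaps.
SLOT6 starts after SLOT5 ends, so SLOT5 has no further overlaps.
SLOT7 starts before SLOT6 ends → SLOT6 and SLOT7 overlap.
SLOT8 starts after SLOT6 ends.
SLOT8 starts after SLOT7 ends.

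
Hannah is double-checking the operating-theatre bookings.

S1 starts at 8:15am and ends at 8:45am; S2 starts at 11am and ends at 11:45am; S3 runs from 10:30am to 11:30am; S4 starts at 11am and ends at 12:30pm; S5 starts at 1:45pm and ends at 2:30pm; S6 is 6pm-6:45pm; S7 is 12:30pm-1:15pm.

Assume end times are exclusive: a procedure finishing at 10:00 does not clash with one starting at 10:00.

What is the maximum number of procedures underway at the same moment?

Sweep the timeline, counting +1 at each start and −1 at each end (ends before starts at a tie):
8:15am start S1 → 1
8:45am end S1 → 0
10:30am start S3 → 1
11am start S2 → 2
11am start S4 → 3
11:30am end S3 → 2
11:45am end S2 → 1
12:30pm end S4 → 0
12:30pm start S7 → 1
1:15pm end S7 → 0
1:45pm start S5 → 1
2:30pm end S5 → 0
6pm start S6 → 1
6:45pm end S6 → 0
Peak is 3, at 11am (S2, S3, S4).

3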